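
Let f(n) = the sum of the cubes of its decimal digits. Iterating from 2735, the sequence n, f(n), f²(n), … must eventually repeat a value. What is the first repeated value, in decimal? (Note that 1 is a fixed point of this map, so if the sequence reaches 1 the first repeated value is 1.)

371

2735 → 2³ + 7³ + 3³ + 5³ = 503
503 → 5³ + 0³ + 3³ = 152
152 → 1³ + 5³ + 2³ = 134
134 → 1³ + 3³ + 4³ = 92
92 → 9³ + 2³ = 737
737 → 7³ + 3³ + 7³ = 713
713 → 7³ + 1³ + 3³ = 371
371 → 3³ + 7³ + 1³ = 371  — 371 already appeared earlier.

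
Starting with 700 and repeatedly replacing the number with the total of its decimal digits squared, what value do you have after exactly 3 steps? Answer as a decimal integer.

700 → 7² + 0² + 0² = 49
49 → 4² + 9² = 97
97 → 9² + 7² = 130

130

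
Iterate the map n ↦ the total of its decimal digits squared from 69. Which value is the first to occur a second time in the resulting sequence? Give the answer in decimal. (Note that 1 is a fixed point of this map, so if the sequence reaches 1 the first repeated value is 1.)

16

69 → 6² + 9² = 117
117 → 1² + 1² + 7² = 51
51 → 5² + 1² = 26
26 → 2² + 6² = 40
40 → 4² + 0² = 16
16 → 1² + 6² = 37
37 → 3² + 7² = 58
58 → 5² + 8² = 89
89 → 8² + 9² = 145
145 → 1² + 4² + 5² = 42
42 → 4² + 2² = 20
20 → 2² + 0² = 4
4 → 4² = 16  — 16 already appeared earlier.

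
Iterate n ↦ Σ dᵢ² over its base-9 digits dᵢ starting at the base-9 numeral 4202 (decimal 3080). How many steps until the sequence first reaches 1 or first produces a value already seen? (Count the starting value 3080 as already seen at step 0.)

3080 = (4,2,0,2)_9 → 4² + 2² + 0² + 2² = 16 + 4 + 0 + 4 = 24
24 = (2,6)_9 → 2² + 6² = 4 + 36 = 40
40 = (4,4)_9 → 4² + 4² = 16 + 16 = 32
32 = (3,5)_9 → 3² + 5² = 9 + 25 = 34
34 = (3,7)_9 → 3² + 7² = 9 + 49 = 58
58 = (6,4)_9 → 6² + 4² = 36 + 16 = 52
52 = (5,7)_9 → 5² + 7² = 25 + 49 = 74
74 = (8,2)_9 → 8² + 2² = 64 + 4 = 68
68 = (7,5)_9 → 7² + 5² = 49 + 25 = 74  — 74 repeats.
That took 9 steps.

9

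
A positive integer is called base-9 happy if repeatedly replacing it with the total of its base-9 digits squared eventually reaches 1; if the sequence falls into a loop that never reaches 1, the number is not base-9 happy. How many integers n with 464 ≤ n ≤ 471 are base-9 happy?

464: 464 → 86 → 26 → 68 → 74 → 68  (repeats 68)
465: 465 → 97 → 51 → 61 → 85 → 17 → 65 → 53 → 89 → 65  (repeats 65)
466: 466 → 110 → 14 → 26 → 68 → 74 → 68  (repeats 68)
467: 467 → 125 → 81 → 1  (reaches 1)
468: 468 → 74 → 68 → 74  (repeats 74)
469: 469 → 75 → 73 → 65 → 53 → 89 → 65  (repeats 65)
470: 470 → 78 → 100 → 6 → 36 → 16 → 50 → 50  (repeats 50)
471: 471 → 83 → 5 → 25 → 53 → 89 → 65 → 53  (repeats 53)
base-9 happy: 467

1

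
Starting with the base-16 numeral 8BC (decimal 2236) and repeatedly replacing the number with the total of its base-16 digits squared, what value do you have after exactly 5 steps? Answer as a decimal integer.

32

2236 = (8,11,12)_16 → 329
329 = (1,4,9)_16 → 98
98 = (6,2)_16 → 40
40 = (2,8)_16 → 68
68 = (4,4)_16 → 32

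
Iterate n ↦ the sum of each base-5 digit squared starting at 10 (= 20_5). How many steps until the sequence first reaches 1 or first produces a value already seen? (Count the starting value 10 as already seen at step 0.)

10 = (2,0)_5 → 4
4 = (4)_5 → 16
16 = (3,1)_5 → 10  — 10 repeats.
That took 3 steps.

3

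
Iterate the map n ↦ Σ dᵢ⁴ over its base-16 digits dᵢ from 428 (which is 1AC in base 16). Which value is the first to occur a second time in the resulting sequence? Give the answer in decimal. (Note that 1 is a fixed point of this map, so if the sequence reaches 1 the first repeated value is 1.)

30737

428 = (1,10,12)_16 → 1⁴ + 10⁴ + 12⁴ = 1 + 10000 + 20736 = 30737
30737 = (7,8,1,1)_16 → 7⁴ + 8⁴ + 1⁴ + 1⁴ = 2401 + 4096 + 1 + 1 = 6499
6499 = (1,9,6,3)_16 → 1⁴ + 9⁴ + 6⁴ + 3⁴ = 1 + 6561 + 1296 + 81 = 7939
7939 = (1,15,0,3)_16 → 1⁴ + 15⁴ + 0⁴ + 3⁴ = 1 + 50625 + 0 + 81 = 50707
50707 = (12,6,1,3)_16 → 12⁴ + 6⁴ + 1⁴ + 3⁴ = 20736 + 1296 + 1 + 81 = 22114
22114 = (5,6,6,2)_16 → 5⁴ + 6⁴ + 6⁴ + 2⁴ = 625 + 1296 + 1296 + 16 = 3233
3233 = (12,10,1)_16 → 12⁴ + 10⁴ + 1⁴ = 20736 + 10000 + 1 = 30737  — 30737 already appeared earlier.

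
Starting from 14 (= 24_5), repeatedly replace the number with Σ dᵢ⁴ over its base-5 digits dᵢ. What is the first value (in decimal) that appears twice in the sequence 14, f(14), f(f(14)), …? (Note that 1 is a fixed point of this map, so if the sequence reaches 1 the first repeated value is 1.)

14 = (2,4)_5 → 2⁴ + 4⁴ = 272
272 = (2,0,4,2)_5 → 2⁴ + 0⁴ + 4⁴ + 2⁴ = 288
288 = (2,1,2,3)_5 → 2⁴ + 1⁴ + 2⁴ + 3⁴ = 114
114 = (4,2,4)_5 → 4⁴ + 2⁴ + 4⁴ = 528
528 = (4,1,0,3)_5 → 4⁴ + 1⁴ + 0⁴ + 3⁴ = 338
338 = (2,3,2,3)_5 → 2⁴ + 3⁴ + 2⁴ + 3⁴ = 194
194 = (1,2,3,4)_5 → 1⁴ + 2⁴ + 3⁴ + 4⁴ = 354
354 = (2,4,0,4)_5 → 2⁴ + 4⁴ + 0⁴ + 4⁴ = 528  — 528 already appeared earlier.

528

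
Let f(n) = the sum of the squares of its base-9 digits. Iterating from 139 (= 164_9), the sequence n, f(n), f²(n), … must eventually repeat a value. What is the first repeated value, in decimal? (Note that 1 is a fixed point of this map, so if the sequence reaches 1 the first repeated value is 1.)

53

139 = (1,6,4)_9 → 1² + 6² + 4² = 1 + 36 + 16 = 53
53 = (5,8)_9 → 5² + 8² = 25 + 64 = 89
89 = (1,0,8)_9 → 1² + 0² + 8² = 1 + 0 + 64 = 65
65 = (7,2)_9 → 7² + 2² = 49 + 4 = 53  — 53 already appeared earlier.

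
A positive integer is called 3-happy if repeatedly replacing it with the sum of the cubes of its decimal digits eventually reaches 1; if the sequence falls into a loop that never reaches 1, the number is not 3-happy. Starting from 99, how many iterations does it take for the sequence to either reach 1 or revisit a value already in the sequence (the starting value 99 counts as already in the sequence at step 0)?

5

99 → 9³ + 9³ = 1458
1458 → 1³ + 4³ + 5³ + 8³ = 702
702 → 7³ + 0³ + 2³ = 351
351 → 3³ + 5³ + 1³ = 153
153 → 1³ + 5³ + 3³ = 153  — 153 repeats.
That took 5 steps.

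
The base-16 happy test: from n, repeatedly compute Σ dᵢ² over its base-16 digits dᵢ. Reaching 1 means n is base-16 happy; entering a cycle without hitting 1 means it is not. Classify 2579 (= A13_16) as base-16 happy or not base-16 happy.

2579 = (10,1,3)_16 → 10² + 1² + 3² = 100 + 1 + 9 = 110
110 = (6,14)_16 → 6² + 14² = 36 + 196 = 232
232 = (14,8)_16 → 14² + 8² = 196 + 64 = 260
260 = (1,0,4)_16 → 1² + 0² + 4² = 1 + 0 + 16 = 17
17 = (1,1)_16 → 1² + 1² = 1 + 1 = 2
2 = (2)_16 → 2² = 4
4 = (4)_16 → 4² = 16
16 = (1,0)_16 → 1² + 0² = 1 + 0 = 1  — reached 1.

base-16 happy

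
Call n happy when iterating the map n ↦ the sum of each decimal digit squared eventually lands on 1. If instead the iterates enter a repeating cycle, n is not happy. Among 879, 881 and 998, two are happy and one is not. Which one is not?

879: 879 → 194 → 98 → 145 → 42 → 20 → 4 → 16 → 37 → 58 → 89 → 145  — repeats 145 (not happy)
881: 881 → 129 → 86 → 100 → 1  — reaches 1 (happy)
998: 998 → 226 → 44 → 32 → 13 → 10 → 1  — reaches 1 (happy)

879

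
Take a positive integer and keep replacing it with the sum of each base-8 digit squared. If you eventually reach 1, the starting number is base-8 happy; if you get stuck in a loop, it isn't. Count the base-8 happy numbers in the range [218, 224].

218: 218 → 22 → 40 → 25 → 10 → 5 → 25  — not base-8 happy
219: 219 → 27 → 18 → 8 → 1  — base-8 happy
220: 220 → 34 → 20 → 20  — not base-8 happy
221: 221 → 43 → 34 → 20 → 20  — not base-8 happy
222: 222 → 54 → 72 → 2 → 4 → 16 → 4  — not base-8 happy
223: 223 → 67 → 10 → 5 → 25 → 10  — not base-8 happy
224: 224 → 25 → 10 → 5 → 25  — not base-8 happy
base-8 happy: 219

1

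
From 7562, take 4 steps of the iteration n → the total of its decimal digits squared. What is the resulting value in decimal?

61

7562 → 7² + 5² + 6² + 2² = 49 + 25 + 36 + 4 = 114
114 → 1² + 1² + 4² = 1 + 1 + 16 = 18
18 → 1² + 8² = 1 + 64 = 65
65 → 6² + 5² = 36 + 25 = 61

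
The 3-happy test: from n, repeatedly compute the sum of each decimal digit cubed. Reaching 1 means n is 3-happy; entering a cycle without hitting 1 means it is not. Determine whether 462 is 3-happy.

462 → 4³ + 6³ + 2³ = 64 + 216 + 8 = 288
288 → 2³ + 8³ + 8³ = 8 + 512 + 512 = 1032
1032 → 1³ + 0³ + 3³ + 2³ = 1 + 0 + 27 + 8 = 36
36 → 3³ + 6³ = 27 + 216 = 243
243 → 2³ + 4³ + 3³ = 8 + 64 + 27 = 99
99 → 9³ + 9³ = 729 + 729 = 1458
1458 → 1³ + 4³ + 5³ + 8³ = 1 + 64 + 125 + 512 = 702
702 → 7³ + 0³ + 2³ = 343 + 0 + 8 = 351
351 → 3³ + 5³ + 1³ = 27 + 125 + 1 = 153
153 → 1³ + 5³ + 3³ = 1 + 125 + 27 = 153  — 153 already seen; the sequence cycles without reaching 1.

not 3-happy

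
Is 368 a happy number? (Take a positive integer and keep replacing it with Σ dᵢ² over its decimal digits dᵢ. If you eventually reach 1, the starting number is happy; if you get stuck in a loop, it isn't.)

happy

368 → 3² + 6² + 8² = 9 + 36 + 64 = 109
109 → 1² + 0² + 9² = 1 + 0 + 81 = 82
82 → 8² + 2² = 64 + 4 = 68
68 → 6² + 8² = 36 + 64 = 100
100 → 1² + 0² + 0² = 1 + 0 + 0 = 1  — reached 1.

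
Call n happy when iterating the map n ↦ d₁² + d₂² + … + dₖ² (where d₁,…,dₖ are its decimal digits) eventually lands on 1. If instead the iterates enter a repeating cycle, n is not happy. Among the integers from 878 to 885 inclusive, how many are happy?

1

878: 878 → 177 → 99 → 162 → 41 → 17 → 50 → 25 → 29 → 85 → 89 → 145 → 42 → 20 → 4 → 16 → 37 → 58 → 89  — not happy
879: 879 → 194 → 98 → 145 → 42 → 20 → 4 → 16 → 37 → 58 → 89 → 145  — not happy
880: 880 → 128 → 69 → 117 → 51 → 26 → 40 → 16 → 37 → 58 → 89 → 145 → 42 → 20 → 4 → 16  — not happy
881: 881 → 129 → 86 → 100 → 1  — happy
882: 882 → 132 → 14 → 17 → 50 → 25 → 29 → 85 → 89 → 145 → 42 → 20 → 4 → 16 → 37 → 58 → 89  — not happy
883: 883 → 137 → 59 → 106 → 37 → 58 → 89 → 145 → 42 → 20 → 4 → 16 → 37  — not happy
884: 884 → 144 → 33 → 18 → 65 → 61 → 37 → 58 → 89 → 145 → 42 → 20 → 4 → 16 → 37  — not happy
885: 885 → 153 → 35 → 34 → 25 → 29 → 85 → 89 → 145 → 42 → 20 → 4 → 16 → 37 → 58 → 89  — not happy
happy: 881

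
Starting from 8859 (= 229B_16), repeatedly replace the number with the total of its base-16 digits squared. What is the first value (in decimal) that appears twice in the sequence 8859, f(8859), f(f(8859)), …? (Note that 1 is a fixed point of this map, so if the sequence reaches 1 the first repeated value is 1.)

169

8859 = (2,2,9,11)_16 → 2² + 2² + 9² + 11² = 4 + 4 + 81 + 121 = 210
210 = (13,2)_16 → 13² + 2² = 169 + 4 = 173
173 = (10,13)_16 → 10² + 13² = 100 + 169 = 269
269 = (1,0,13)_16 → 1² + 0² + 13² = 1 + 0 + 169 = 170
170 = (10,10)_16 → 10² + 10² = 100 + 100 = 200
200 = (12,8)_16 → 12² + 8² = 144 + 64 = 208
208 = (13,0)_16 → 13² + 0² = 169 + 0 = 169
169 = (10,9)_16 → 10² + 9² = 100 + 81 = 181
181 = (11,5)_16 → 11² + 5² = 121 + 25 = 146
146 = (9,2)_16 → 9² + 2² = 81 + 4 = 85
85 = (5,5)_16 → 5² + 5² = 25 + 25 = 50
50 = (3,2)_16 → 3² + 2² = 9 + 4 = 13
13 = (13)_16 → 13² = 169  — 169 already appeared earlier.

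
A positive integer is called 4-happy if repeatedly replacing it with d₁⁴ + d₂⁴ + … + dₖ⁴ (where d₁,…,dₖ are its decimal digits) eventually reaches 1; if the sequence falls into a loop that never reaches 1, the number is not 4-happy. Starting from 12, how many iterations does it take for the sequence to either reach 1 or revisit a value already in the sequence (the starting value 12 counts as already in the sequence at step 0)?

12 → 1⁴ + 2⁴ = 17
17 → 1⁴ + 7⁴ = 2402
2402 → 2⁴ + 4⁴ + 0⁴ + 2⁴ = 288
288 → 2⁴ + 8⁴ + 8⁴ = 8208
8208 → 8⁴ + 2⁴ + 0⁴ + 8⁴ = 8208  — 8208 repeats.
That took 5 steps.

5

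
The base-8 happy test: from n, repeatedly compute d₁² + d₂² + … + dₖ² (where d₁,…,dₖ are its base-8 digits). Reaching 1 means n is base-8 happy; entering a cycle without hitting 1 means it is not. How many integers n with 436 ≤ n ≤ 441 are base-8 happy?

1

436: 436 → 88 → 10 → 5 → 25 → 10  — not base-8 happy
437: 437 → 97 → 18 → 8 → 1  — base-8 happy
438: 438 → 108 → 42 → 29 → 34 → 20 → 20  — not base-8 happy
439: 439 → 121 → 51 → 45 → 50 → 40 → 25 → 10 → 5 → 25  — not base-8 happy
440: 440 → 85 → 30 → 45 → 50 → 40 → 25 → 10 → 5 → 25  — not base-8 happy
441: 441 → 86 → 41 → 26 → 13 → 26  — not base-8 happy
base-8 happy: 437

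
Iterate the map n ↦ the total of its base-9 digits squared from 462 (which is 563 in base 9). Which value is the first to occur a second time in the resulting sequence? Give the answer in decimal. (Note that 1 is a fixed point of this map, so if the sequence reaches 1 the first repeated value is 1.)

462 = (5,6,3)_9 → 5² + 6² + 3² = 25 + 36 + 9 = 70
70 = (7,7)_9 → 7² + 7² = 49 + 49 = 98
98 = (1,1,8)_9 → 1² + 1² + 8² = 1 + 1 + 64 = 66
66 = (7,3)_9 → 7² + 3² = 49 + 9 = 58
58 = (6,4)_9 → 6² + 4² = 36 + 16 = 52
52 = (5,7)_9 → 5² + 7² = 25 + 49 = 74
74 = (8,2)_9 → 8² + 2² = 64 + 4 = 68
68 = (7,5)_9 → 7² + 5² = 49 + 25 = 74  — 74 already appeared earlier.

74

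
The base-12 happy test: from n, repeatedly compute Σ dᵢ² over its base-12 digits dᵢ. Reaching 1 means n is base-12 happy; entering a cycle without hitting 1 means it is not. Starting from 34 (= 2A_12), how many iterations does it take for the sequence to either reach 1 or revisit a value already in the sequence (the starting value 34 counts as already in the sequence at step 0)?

10

34 = (2,10)_12 → 2² + 10² = 104
104 = (8,8)_12 → 8² + 8² = 128
128 = (10,8)_12 → 10² + 8² = 164
164 = (1,1,8)_12 → 1² + 1² + 8² = 66
66 = (5,6)_12 → 5² + 6² = 61
61 = (5,1)_12 → 5² + 1² = 26
26 = (2,2)_12 → 2² + 2² = 8
8 = (8)_12 → 8² = 64
64 = (5,4)_12 → 5² + 4² = 41
41 = (3,5)_12 → 3² + 5² = 34  — 34 repeats.
That took 10 steps.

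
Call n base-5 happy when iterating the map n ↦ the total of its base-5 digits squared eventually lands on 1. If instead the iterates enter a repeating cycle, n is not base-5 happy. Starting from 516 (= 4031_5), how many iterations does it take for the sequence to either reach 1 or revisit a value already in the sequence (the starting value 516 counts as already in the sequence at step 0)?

6

516 = (4,0,3,1)_5 → 4² + 0² + 3² + 1² = 16 + 0 + 9 + 1 = 26
26 = (1,0,1)_5 → 1² + 0² + 1² = 1 + 0 + 1 = 2
2 = (2)_5 → 2² = 4
4 = (4)_5 → 4² = 16
16 = (3,1)_5 → 3² + 1² = 9 + 1 = 10
10 = (2,0)_5 → 2² + 0² = 4 + 0 = 4  — 4 repeats.
That took 6 steps.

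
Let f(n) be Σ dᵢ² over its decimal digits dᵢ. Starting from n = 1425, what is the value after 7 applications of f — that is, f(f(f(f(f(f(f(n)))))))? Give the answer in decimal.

1425 → 1² + 4² + 2² + 5² = 46
46 → 4² + 6² = 52
52 → 5² + 2² = 29
29 → 2² + 9² = 85
85 → 8² + 5² = 89
89 → 8² + 9² = 145
145 → 1² + 4² + 5² = 42

42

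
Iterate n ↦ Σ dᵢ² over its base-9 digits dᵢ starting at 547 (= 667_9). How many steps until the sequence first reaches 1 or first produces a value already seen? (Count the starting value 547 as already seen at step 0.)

8

547 = (6,6,7)_9 → 121
121 = (1,4,4)_9 → 33
33 = (3,6)_9 → 45
45 = (5,0)_9 → 25
25 = (2,7)_9 → 53
53 = (5,8)_9 → 89
89 = (1,0,8)_9 → 65
65 = (7,2)_9 → 53  — 53 repeats.
That took 8 steps.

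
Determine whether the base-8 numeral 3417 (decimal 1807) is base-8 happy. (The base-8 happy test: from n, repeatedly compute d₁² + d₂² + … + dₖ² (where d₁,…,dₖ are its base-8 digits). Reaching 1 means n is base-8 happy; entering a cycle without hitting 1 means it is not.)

1807 = (3,4,1,7)_8 → 3² + 4² + 1² + 7² = 9 + 16 + 1 + 49 = 75
75 = (1,1,3)_8 → 1² + 1² + 3² = 1 + 1 + 9 = 11
11 = (1,3)_8 → 1² + 3² = 1 + 9 = 10
10 = (1,2)_8 → 1² + 2² = 1 + 4 = 5
5 = (5)_8 → 5² = 25
25 = (3,1)_8 → 3² + 1² = 9 + 1 = 10  — 10 already seen; the sequence cycles without reaching 1.

not base-8 happy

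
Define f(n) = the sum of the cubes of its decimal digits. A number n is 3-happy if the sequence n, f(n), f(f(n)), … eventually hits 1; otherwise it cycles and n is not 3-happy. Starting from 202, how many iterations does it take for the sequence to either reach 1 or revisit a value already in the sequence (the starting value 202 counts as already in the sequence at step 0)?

202 → 2³ + 0³ + 2³ = 8 + 0 + 8 = 16
16 → 1³ + 6³ = 1 + 216 = 217
217 → 2³ + 1³ + 7³ = 8 + 1 + 343 = 352
352 → 3³ + 5³ + 2³ = 27 + 125 + 8 = 160
160 → 1³ + 6³ + 0³ = 1 + 216 + 0 = 217  — 217 repeats.
That took 5 steps.

5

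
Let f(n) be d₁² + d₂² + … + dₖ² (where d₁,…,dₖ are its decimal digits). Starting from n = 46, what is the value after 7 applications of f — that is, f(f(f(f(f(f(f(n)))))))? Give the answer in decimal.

20

46 → 4² + 6² = 16 + 36 = 52
52 → 5² + 2² = 25 + 4 = 29
29 → 2² + 9² = 4 + 81 = 85
85 → 8² + 5² = 64 + 25 = 89
89 → 8² + 9² = 64 + 81 = 145
145 → 1² + 4² + 5² = 1 + 16 + 25 = 42
42 → 4² + 2² = 16 + 4 = 20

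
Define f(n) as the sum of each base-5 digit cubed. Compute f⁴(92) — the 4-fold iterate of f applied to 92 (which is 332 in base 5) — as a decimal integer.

28

92 = (3,3,2)_5 → 3³ + 3³ + 2³ = 62
62 = (2,2,2)_5 → 2³ + 2³ + 2³ = 24
24 = (4,4)_5 → 4³ + 4³ = 128
128 = (1,0,0,3)_5 → 1³ + 0³ + 0³ + 3³ = 28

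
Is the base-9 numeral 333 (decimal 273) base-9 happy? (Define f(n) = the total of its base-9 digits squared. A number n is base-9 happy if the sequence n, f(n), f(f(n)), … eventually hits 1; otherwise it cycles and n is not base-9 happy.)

base-9 happy

273 = (3,3,3)_9 → 27
27 = (3,0)_9 → 9
9 = (1,0)_9 → 1  — reached 1.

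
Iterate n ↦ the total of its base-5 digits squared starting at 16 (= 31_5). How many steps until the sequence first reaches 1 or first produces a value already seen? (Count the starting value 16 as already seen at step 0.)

16 = (3,1)_5 → 3² + 1² = 10
10 = (2,0)_5 → 2² + 0² = 4
4 = (4)_5 → 4² = 16  — 16 repeats.
That took 3 steps.

3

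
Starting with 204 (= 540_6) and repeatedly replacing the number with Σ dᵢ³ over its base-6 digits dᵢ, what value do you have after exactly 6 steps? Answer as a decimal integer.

204 = (5,4,0)_6 → 5³ + 4³ + 0³ = 125 + 64 + 0 = 189
189 = (5,1,3)_6 → 5³ + 1³ + 3³ = 125 + 1 + 27 = 153
153 = (4,1,3)_6 → 4³ + 1³ + 3³ = 64 + 1 + 27 = 92
92 = (2,3,2)_6 → 2³ + 3³ + 2³ = 8 + 27 + 8 = 43
43 = (1,1,1)_6 → 1³ + 1³ + 1³ = 1 + 1 + 1 = 3
3 = (3)_6 → 3³ = 27

27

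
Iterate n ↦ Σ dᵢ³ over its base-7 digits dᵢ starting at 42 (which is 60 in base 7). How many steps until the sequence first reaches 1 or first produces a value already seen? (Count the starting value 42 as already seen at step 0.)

7

42 = (6,0)_7 → 6³ + 0³ = 216
216 = (4,2,6)_7 → 4³ + 2³ + 6³ = 288
288 = (5,6,1)_7 → 5³ + 6³ + 1³ = 342
342 = (6,6,6)_7 → 6³ + 6³ + 6³ = 648
648 = (1,6,1,4)_7 → 1³ + 6³ + 1³ + 4³ = 282
282 = (5,5,2)_7 → 5³ + 5³ + 2³ = 258
258 = (5,1,6)_7 → 5³ + 1³ + 6³ = 342  — 342 repeats.
That took 7 steps.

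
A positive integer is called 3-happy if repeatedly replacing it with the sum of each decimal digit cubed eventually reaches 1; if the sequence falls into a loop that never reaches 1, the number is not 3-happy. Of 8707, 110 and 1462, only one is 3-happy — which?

8707: 8707 → 1198 → 1243 → 100 → 1  — reaches 1 (3-happy)
110: 110 → 2 → 8 → 512 → 134 → 92 → 737 → 713 → 371 → 371  — repeats 371 (not 3-happy)
1462: 1462 → 289 → 1249 → 802 → 520 → 133 → 55 → 250 → 133  — repeats 133 (not 3-happy)

8707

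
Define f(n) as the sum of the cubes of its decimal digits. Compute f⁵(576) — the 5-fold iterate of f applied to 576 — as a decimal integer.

576 → 684
684 → 792
792 → 1080
1080 → 513
513 → 153

153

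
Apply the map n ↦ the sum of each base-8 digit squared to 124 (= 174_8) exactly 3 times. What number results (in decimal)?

25

124 = (1,7,4)_8 → 1² + 7² + 4² = 66
66 = (1,0,2)_8 → 1² + 0² + 2² = 5
5 = (5)_8 → 5² = 25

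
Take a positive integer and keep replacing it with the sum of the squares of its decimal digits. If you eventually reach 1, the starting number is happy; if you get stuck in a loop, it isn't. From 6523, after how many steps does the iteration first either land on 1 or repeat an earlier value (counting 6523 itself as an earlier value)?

12

6523 → 6² + 5² + 2² + 3² = 74
74 → 7² + 4² = 65
65 → 6² + 5² = 61
61 → 6² + 1² = 37
37 → 3² + 7² = 58
58 → 5² + 8² = 89
89 → 8² + 9² = 145
145 → 1² + 4² + 5² = 42
42 → 4² + 2² = 20
20 → 2² + 0² = 4
4 → 4² = 16
16 → 1² + 6² = 37  — 37 repeats.
That took 12 steps.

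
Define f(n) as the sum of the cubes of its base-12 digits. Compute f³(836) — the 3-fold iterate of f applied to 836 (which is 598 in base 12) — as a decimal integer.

1217

836 = (5,9,8)_12 → 5³ + 9³ + 8³ = 125 + 729 + 512 = 1366
1366 = (9,5,10)_12 → 9³ + 5³ + 10³ = 729 + 125 + 1000 = 1854
1854 = (1,0,10,6)_12 → 1³ + 0³ + 10³ + 6³ = 1 + 0 + 1000 + 216 = 1217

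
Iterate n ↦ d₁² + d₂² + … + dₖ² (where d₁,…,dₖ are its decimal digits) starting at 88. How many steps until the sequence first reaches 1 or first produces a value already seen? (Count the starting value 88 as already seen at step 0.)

88 → 8² + 8² = 64 + 64 = 128
128 → 1² + 2² + 8² = 1 + 4 + 64 = 69
69 → 6² + 9² = 36 + 81 = 117
117 → 1² + 1² + 7² = 1 + 1 + 49 = 51
51 → 5² + 1² = 25 + 1 = 26
26 → 2² + 6² = 4 + 36 = 40
40 → 4² + 0² = 16 + 0 = 16
16 → 1² + 6² = 1 + 36 = 37
37 → 3² + 7² = 9 + 49 = 58
58 → 5² + 8² = 25 + 64 = 89
89 → 8² + 9² = 64 + 81 = 145
145 → 1² + 4² + 5² = 1 + 16 + 25 = 42
42 → 4² + 2² = 16 + 4 = 20
20 → 2² + 0² = 4 + 0 = 4
4 → 4² = 16  — 16 repeats.
That took 15 steps.

15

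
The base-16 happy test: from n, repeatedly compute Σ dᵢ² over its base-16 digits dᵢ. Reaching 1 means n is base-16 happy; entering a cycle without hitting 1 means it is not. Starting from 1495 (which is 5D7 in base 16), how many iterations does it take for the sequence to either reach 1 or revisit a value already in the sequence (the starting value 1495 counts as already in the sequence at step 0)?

12

1495 = (5,13,7)_16 → 243
243 = (15,3)_16 → 234
234 = (14,10)_16 → 296
296 = (1,2,8)_16 → 69
69 = (4,5)_16 → 41
41 = (2,9)_16 → 85
85 = (5,5)_16 → 50
50 = (3,2)_16 → 13
13 = (13)_16 → 169
169 = (10,9)_16 → 181
181 = (11,5)_16 → 146
146 = (9,2)_16 → 85  — 85 repeats.
That took 12 steps.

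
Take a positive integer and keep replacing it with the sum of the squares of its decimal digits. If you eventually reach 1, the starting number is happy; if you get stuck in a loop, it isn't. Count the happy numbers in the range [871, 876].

1

871: 871 → 114 → 18 → 65 → 61 → 37 → 58 → 89 → 145 → 42 → 20 → 4 → 16 → 37  (repeats 37)
872: 872 → 117 → 51 → 26 → 40 → 16 → 37 → 58 → 89 → 145 → 42 → 20 → 4 → 16  (repeats 16)
873: 873 → 122 → 9 → 81 → 65 → 61 → 37 → 58 → 89 → 145 → 42 → 20 → 4 → 16 → 37  (repeats 37)
874: 874 → 129 → 86 → 100 → 1  (reaches 1)
875: 875 → 138 → 74 → 65 → 61 → 37 → 58 → 89 → 145 → 42 → 20 → 4 → 16 → 37  (repeats 37)
876: 876 → 149 → 98 → 145 → 42 → 20 → 4 → 16 → 37 → 58 → 89 → 145  (repeats 145)
happy: 874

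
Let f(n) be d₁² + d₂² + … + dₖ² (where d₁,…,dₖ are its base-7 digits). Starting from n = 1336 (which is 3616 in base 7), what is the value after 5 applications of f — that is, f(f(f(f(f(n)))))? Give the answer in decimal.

34

1336 = (3,6,1,6)_7 → 3² + 6² + 1² + 6² = 9 + 36 + 1 + 36 = 82
82 = (1,4,5)_7 → 1² + 4² + 5² = 1 + 16 + 25 = 42
42 = (6,0)_7 → 6² + 0² = 36 + 0 = 36
36 = (5,1)_7 → 5² + 1² = 25 + 1 = 26
26 = (3,5)_7 → 3² + 5² = 9 + 25 = 34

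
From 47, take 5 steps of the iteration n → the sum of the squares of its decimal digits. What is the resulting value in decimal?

89

47 → 4² + 7² = 16 + 49 = 65
65 → 6² + 5² = 36 + 25 = 61
61 → 6² + 1² = 36 + 1 = 37
37 → 3² + 7² = 9 + 49 = 58
58 → 5² + 8² = 25 + 64 = 89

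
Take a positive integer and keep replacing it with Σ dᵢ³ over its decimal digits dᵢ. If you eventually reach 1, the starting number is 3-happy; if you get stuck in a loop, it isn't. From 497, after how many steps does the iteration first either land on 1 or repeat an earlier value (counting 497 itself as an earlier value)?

6

497 → 4³ + 9³ + 7³ = 1136
1136 → 1³ + 1³ + 3³ + 6³ = 245
245 → 2³ + 4³ + 5³ = 197
197 → 1³ + 9³ + 7³ = 1073
1073 → 1³ + 0³ + 7³ + 3³ = 371
371 → 3³ + 7³ + 1³ = 371  — 371 repeats.
That took 6 steps.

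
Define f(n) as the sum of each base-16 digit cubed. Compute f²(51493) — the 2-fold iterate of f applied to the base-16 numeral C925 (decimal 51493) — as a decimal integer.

51493 = (12,9,2,5)_16 → 12³ + 9³ + 2³ + 5³ = 1728 + 729 + 8 + 125 = 2590
2590 = (10,1,14)_16 → 10³ + 1³ + 14³ = 1000 + 1 + 2744 = 3745

3745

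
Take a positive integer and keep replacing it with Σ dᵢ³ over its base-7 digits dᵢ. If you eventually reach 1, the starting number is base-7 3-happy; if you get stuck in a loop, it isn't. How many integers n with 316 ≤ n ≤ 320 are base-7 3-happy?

1

316: 316 → 244 → 496 → 244  — not base-7 3-happy
317: 317 → 251 → 341 → 557 → 137 → 197 → 65 → 17 → 35 → 125 → 251  — not base-7 3-happy
318: 318 → 270 → 216 → 288 → 342 → 648 → 282 → 258 → 342  — not base-7 3-happy
319: 319 → 307 → 433 → 343 → 1  — base-7 3-happy
320: 320 → 368 → 92 → 218 → 92  — not base-7 3-happy
base-7 3-happy: 319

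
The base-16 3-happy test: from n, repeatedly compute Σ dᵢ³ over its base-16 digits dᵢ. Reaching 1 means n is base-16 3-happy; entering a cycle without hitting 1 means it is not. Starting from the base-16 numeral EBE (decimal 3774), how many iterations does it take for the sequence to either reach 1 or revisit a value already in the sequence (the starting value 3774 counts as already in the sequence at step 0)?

3774 = (14,11,14)_16 → 14³ + 11³ + 14³ = 2744 + 1331 + 2744 = 6819
6819 = (1,10,10,3)_16 → 1³ + 10³ + 10³ + 3³ = 1 + 1000 + 1000 + 27 = 2028
2028 = (7,14,12)_16 → 7³ + 14³ + 12³ = 343 + 2744 + 1728 = 4815
4815 = (1,2,12,15)_16 → 1³ + 2³ + 12³ + 15³ = 1 + 8 + 1728 + 3375 = 5112
5112 = (1,3,15,8)_16 → 1³ + 3³ + 15³ + 8³ = 1 + 27 + 3375 + 512 = 3915
3915 = (15,4,11)_16 → 15³ + 4³ + 11³ = 3375 + 64 + 1331 = 4770
4770 = (1,2,10,2)_16 → 1³ + 2³ + 10³ + 2³ = 1 + 8 + 1000 + 8 = 1017
1017 = (3,15,9)_16 → 3³ + 15³ + 9³ = 27 + 3375 + 729 = 4131
4131 = (1,0,2,3)_16 → 1³ + 0³ + 2³ + 3³ = 1 + 0 + 8 + 27 = 36
36 = (2,4)_16 → 2³ + 4³ = 8 + 64 = 72
72 = (4,8)_16 → 4³ + 8³ = 64 + 512 = 576
576 = (2,4,0)_16 → 2³ + 4³ + 0³ = 8 + 64 + 0 = 72  — 72 repeats.
That took 12 steps.

12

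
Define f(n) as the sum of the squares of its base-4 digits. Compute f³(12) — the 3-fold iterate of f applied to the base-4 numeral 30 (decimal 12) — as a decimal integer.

12 = (3,0)_4 → 3² + 0² = 9
9 = (2,1)_4 → 2² + 1² = 5
5 = (1,1)_4 → 1² + 1² = 2

2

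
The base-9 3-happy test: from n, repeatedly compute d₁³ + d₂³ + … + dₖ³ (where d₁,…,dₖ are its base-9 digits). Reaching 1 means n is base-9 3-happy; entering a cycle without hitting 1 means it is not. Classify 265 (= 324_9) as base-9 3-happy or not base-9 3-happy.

base-9 3-happy

265 = (3,2,4)_9 → 3³ + 2³ + 4³ = 99
99 = (1,2,0)_9 → 1³ + 2³ + 0³ = 9
9 = (1,0)_9 → 1³ + 0³ = 1  — reached 1.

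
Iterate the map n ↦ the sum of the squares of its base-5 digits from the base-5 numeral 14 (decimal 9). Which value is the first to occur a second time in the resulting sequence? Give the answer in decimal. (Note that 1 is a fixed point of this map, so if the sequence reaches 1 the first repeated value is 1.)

13

9 = (1,4)_5 → 1² + 4² = 17
17 = (3,2)_5 → 3² + 2² = 13
13 = (2,3)_5 → 2² + 3² = 13  — 13 already appeared earlier.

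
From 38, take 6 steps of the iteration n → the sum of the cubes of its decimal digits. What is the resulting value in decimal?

737

38 → 539
539 → 881
881 → 1025
1025 → 134
134 → 92
92 → 737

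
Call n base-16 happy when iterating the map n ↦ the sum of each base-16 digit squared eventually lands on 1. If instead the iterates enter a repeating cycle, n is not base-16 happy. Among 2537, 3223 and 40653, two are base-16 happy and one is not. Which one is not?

2537: 2537 → 358 → 73 → 97 → 37 → 29 → 170 → 200 → 208 → 169 → 181 → 146 → 85 → 50 → 13 → 169  — repeats 169 (not base-16 happy)
3223: 3223 → 274 → 6 → 36 → 20 → 17 → 2 → 4 → 16 → 1  — reaches 1 (base-16 happy)
40653: 40653 → 590 → 216 → 233 → 277 → 27 → 122 → 149 → 106 → 136 → 128 → 64 → 16 → 1  — reaches 1 (base-16 happy)

2537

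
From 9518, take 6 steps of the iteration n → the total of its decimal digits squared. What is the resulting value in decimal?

37

9518 → 9² + 5² + 1² + 8² = 81 + 25 + 1 + 64 = 171
171 → 1² + 7² + 1² = 1 + 49 + 1 = 51
51 → 5² + 1² = 25 + 1 = 26
26 → 2² + 6² = 4 + 36 = 40
40 → 4² + 0² = 16 + 0 = 16
16 → 1² + 6² = 1 + 36 = 37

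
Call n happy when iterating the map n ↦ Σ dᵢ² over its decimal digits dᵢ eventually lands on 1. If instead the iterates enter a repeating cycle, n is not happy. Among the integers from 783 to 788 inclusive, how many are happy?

783: 783 → 122 → 9 → 81 → 65 → 61 → 37 → 58 → 89 → 145 → 42 → 20 → 4 → 16 → 37  (repeats 37)
784: 784 → 129 → 86 → 100 → 1  (reaches 1)
785: 785 → 138 → 74 → 65 → 61 → 37 → 58 → 89 → 145 → 42 → 20 → 4 → 16 → 37  (repeats 37)
786: 786 → 149 → 98 → 145 → 42 → 20 → 4 → 16 → 37 → 58 → 89 → 145  (repeats 145)
787: 787 → 162 → 41 → 17 → 50 → 25 → 29 → 85 → 89 → 145 → 42 → 20 → 4 → 16 → 37 → 58 → 89  (repeats 89)
788: 788 → 177 → 99 → 162 → 41 → 17 → 50 → 25 → 29 → 85 → 89 → 145 → 42 → 20 → 4 → 16 → 37 → 58 → 89  (repeats 89)
happy: 784

1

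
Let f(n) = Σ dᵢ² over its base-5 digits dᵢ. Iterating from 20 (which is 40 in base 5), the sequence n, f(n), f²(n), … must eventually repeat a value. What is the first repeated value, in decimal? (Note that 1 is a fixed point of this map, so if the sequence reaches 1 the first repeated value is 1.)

16

20 = (4,0)_5 → 4² + 0² = 16
16 = (3,1)_5 → 3² + 1² = 10
10 = (2,0)_5 → 2² + 0² = 4
4 = (4)_5 → 4² = 16  — 16 already appeared earlier.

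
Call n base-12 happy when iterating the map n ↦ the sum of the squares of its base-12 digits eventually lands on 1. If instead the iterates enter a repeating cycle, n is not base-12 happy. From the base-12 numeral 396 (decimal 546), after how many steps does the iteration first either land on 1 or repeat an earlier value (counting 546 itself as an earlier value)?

546 = (3,9,6)_12 → 3² + 9² + 6² = 126
126 = (10,6)_12 → 10² + 6² = 136
136 = (11,4)_12 → 11² + 4² = 137
137 = (11,5)_12 → 11² + 5² = 146
146 = (1,0,2)_12 → 1² + 0² + 2² = 5
5 = (5)_12 → 5² = 25
25 = (2,1)_12 → 2² + 1² = 5  — 5 repeats.
That took 7 steps.

7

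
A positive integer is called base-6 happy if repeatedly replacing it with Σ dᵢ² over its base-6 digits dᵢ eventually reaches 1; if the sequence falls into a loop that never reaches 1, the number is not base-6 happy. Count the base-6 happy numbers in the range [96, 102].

1

96: 96 → 20 → 13 → 5 → 25 → 17 → 29 → 41 → 26 → 20  — not base-6 happy
97: 97 → 21 → 18 → 9 → 10 → 17 → 29 → 41 → 26 → 20 → 13 → 5 → 25 → 17  — not base-6 happy
98: 98 → 24 → 16 → 20 → 13 → 5 → 25 → 17 → 29 → 41 → 26 → 20  — not base-6 happy
99: 99 → 29 → 41 → 26 → 20 → 13 → 5 → 25 → 17 → 29  — not base-6 happy
100: 100 → 36 → 1  — base-6 happy
101: 101 → 45 → 11 → 26 → 20 → 13 → 5 → 25 → 17 → 29 → 41 → 26  — not base-6 happy
102: 102 → 29 → 41 → 26 → 20 → 13 → 5 → 25 → 17 → 29  — not base-6 happy
base-6 happy: 100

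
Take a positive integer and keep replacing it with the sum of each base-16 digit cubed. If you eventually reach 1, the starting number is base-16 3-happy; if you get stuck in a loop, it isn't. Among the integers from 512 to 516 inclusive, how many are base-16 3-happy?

512: 512 → 8 → 512  — not base-16 3-happy
513: 513 → 9 → 729 → 2934 → 1890 → 567 → 378 → 1344 → 189 → 3528 → 4437 → 252 → 5103 → 6147 → 540 → 1737 → 2673 → 1344  — not base-16 3-happy
514: 514 → 16 → 1  — base-16 3-happy
515: 515 → 35 → 35  — not base-16 3-happy
516: 516 → 72 → 576 → 72  — not base-16 3-happy
base-16 3-happy: 514

1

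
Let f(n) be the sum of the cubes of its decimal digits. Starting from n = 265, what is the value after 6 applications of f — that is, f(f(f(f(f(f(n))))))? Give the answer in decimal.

250

265 → 2³ + 6³ + 5³ = 8 + 216 + 125 = 349
349 → 3³ + 4³ + 9³ = 27 + 64 + 729 = 820
820 → 8³ + 2³ + 0³ = 512 + 8 + 0 = 520
520 → 5³ + 2³ + 0³ = 125 + 8 + 0 = 133
133 → 1³ + 3³ + 3³ = 1 + 27 + 27 = 55
55 → 5³ + 5³ = 125 + 125 = 250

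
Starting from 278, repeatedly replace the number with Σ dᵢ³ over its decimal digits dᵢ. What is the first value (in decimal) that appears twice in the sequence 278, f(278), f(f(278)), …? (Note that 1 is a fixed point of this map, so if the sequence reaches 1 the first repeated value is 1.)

371

278 → 2³ + 7³ + 8³ = 8 + 343 + 512 = 863
863 → 8³ + 6³ + 3³ = 512 + 216 + 27 = 755
755 → 7³ + 5³ + 5³ = 343 + 125 + 125 = 593
593 → 5³ + 9³ + 3³ = 125 + 729 + 27 = 881
881 → 8³ + 8³ + 1³ = 512 + 512 + 1 = 1025
1025 → 1³ + 0³ + 2³ + 5³ = 1 + 0 + 8 + 125 = 134
134 → 1³ + 3³ + 4³ = 1 + 27 + 64 = 92
92 → 9³ + 2³ = 729 + 8 = 737
737 → 7³ + 3³ + 7³ = 343 + 27 + 343 = 713
713 → 7³ + 1³ + 3³ = 343 + 1 + 27 = 371
371 → 3³ + 7³ + 1³ = 27 + 343 + 1 = 371  — 371 already appeared earlier.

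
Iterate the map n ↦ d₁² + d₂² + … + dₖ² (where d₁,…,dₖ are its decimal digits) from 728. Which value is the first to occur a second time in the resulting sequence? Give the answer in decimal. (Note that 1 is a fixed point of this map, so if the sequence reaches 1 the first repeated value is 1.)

728 → 7² + 2² + 8² = 49 + 4 + 64 = 117
117 → 1² + 1² + 7² = 1 + 1 + 49 = 51
51 → 5² + 1² = 25 + 1 = 26
26 → 2² + 6² = 4 + 36 = 40
40 → 4² + 0² = 16 + 0 = 16
16 → 1² + 6² = 1 + 36 = 37
37 → 3² + 7² = 9 + 49 = 58
58 → 5² + 8² = 25 + 64 = 89
89 → 8² + 9² = 64 + 81 = 145
145 → 1² + 4² + 5² = 1 + 16 + 25 = 42
42 → 4² + 2² = 16 + 4 = 20
20 → 2² + 0² = 4 + 0 = 4
4 → 4² = 16  — 16 already appeared earlier.

16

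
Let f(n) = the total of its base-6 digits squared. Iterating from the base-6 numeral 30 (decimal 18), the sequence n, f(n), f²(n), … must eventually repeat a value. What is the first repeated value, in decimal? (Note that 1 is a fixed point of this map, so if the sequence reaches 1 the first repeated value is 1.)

17

18 = (3,0)_6 → 3² + 0² = 9
9 = (1,3)_6 → 1² + 3² = 10
10 = (1,4)_6 → 1² + 4² = 17
17 = (2,5)_6 → 2² + 5² = 29
29 = (4,5)_6 → 4² + 5² = 41
41 = (1,0,5)_6 → 1² + 0² + 5² = 26
26 = (4,2)_6 → 4² + 2² = 20
20 = (3,2)_6 → 3² + 2² = 13
13 = (2,1)_6 → 2² + 1² = 5
5 = (5)_6 → 5² = 25
25 = (4,1)_6 → 4² + 1² = 17  — 17 already appeared earlier.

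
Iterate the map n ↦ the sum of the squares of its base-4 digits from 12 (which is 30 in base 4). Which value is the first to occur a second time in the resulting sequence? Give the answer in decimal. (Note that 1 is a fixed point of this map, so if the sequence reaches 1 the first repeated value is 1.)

12 = (3,0)_4 → 3² + 0² = 9 + 0 = 9
9 = (2,1)_4 → 2² + 1² = 4 + 1 = 5
5 = (1,1)_4 → 1² + 1² = 1 + 1 = 2
2 = (2)_4 → 2² = 4
4 = (1,0)_4 → 1² + 0² = 1 + 0 = 1  — reached the fixed point 1.
1 → 1, so 1 is the first repeated value.

1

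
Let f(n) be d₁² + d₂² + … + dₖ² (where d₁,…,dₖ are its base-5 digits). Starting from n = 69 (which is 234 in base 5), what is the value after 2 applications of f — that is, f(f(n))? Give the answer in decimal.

69 = (2,3,4)_5 → 2² + 3² + 4² = 4 + 9 + 16 = 29
29 = (1,0,4)_5 → 1² + 0² + 4² = 1 + 0 + 16 = 17

17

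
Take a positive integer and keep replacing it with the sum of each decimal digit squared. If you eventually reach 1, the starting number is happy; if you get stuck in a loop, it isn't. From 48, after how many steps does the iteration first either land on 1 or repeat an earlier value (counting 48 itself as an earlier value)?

14

48 → 4² + 8² = 80
80 → 8² + 0² = 64
64 → 6² + 4² = 52
52 → 5² + 2² = 29
29 → 2² + 9² = 85
85 → 8² + 5² = 89
89 → 8² + 9² = 145
145 → 1² + 4² + 5² = 42
42 → 4² + 2² = 20
20 → 2² + 0² = 4
4 → 4² = 16
16 → 1² + 6² = 37
37 → 3² + 7² = 58
58 → 5² + 8² = 89  — 89 repeats.
That took 14 steps.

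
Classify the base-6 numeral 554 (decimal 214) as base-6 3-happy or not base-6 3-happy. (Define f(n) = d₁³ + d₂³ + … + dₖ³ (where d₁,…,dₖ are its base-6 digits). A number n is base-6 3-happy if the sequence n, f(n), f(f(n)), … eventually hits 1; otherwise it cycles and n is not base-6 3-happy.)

base-6 3-happy

214 = (5,5,4)_6 → 5³ + 5³ + 4³ = 314
314 = (1,2,4,2)_6 → 1³ + 2³ + 4³ + 2³ = 81
81 = (2,1,3)_6 → 2³ + 1³ + 3³ = 36
36 = (1,0,0)_6 → 1³ + 0³ + 0³ = 1  — reached 1.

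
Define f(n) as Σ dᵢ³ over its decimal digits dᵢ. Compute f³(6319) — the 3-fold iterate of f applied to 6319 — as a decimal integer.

1459

6319 → 6³ + 3³ + 1³ + 9³ = 216 + 27 + 1 + 729 = 973
973 → 9³ + 7³ + 3³ = 729 + 343 + 27 = 1099
1099 → 1³ + 0³ + 9³ + 9³ = 1 + 0 + 729 + 729 = 1459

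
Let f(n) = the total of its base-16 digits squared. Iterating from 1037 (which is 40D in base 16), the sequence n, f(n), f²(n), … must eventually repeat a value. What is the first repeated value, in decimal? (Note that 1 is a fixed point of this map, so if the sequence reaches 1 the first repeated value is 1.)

1037 = (4,0,13)_16 → 4² + 0² + 13² = 16 + 0 + 169 = 185
185 = (11,9)_16 → 11² + 9² = 121 + 81 = 202
202 = (12,10)_16 → 12² + 10² = 144 + 100 = 244
244 = (15,4)_16 → 15² + 4² = 225 + 16 = 241
241 = (15,1)_16 → 15² + 1² = 225 + 1 = 226
226 = (14,2)_16 → 14² + 2² = 196 + 4 = 200
200 = (12,8)_16 → 12² + 8² = 144 + 64 = 208
208 = (13,0)_16 → 13² + 0² = 169 + 0 = 169
169 = (10,9)_16 → 10² + 9² = 100 + 81 = 181
181 = (11,5)_16 → 11² + 5² = 121 + 25 = 146
146 = (9,2)_16 → 9² + 2² = 81 + 4 = 85
85 = (5,5)_16 → 5² + 5² = 25 + 25 = 50
50 = (3,2)_16 → 3² + 2² = 9 + 4 = 13
13 = (13)_16 → 13² = 169  — 169 already appeared earlier.

169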